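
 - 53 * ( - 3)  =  159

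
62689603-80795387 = -18105784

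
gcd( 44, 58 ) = 2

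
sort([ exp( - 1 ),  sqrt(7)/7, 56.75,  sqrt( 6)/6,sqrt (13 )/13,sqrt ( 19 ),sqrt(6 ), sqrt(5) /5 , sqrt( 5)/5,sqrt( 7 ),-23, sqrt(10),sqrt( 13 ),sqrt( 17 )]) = [ - 23,sqrt( 13) /13,exp(  -  1 ), sqrt( 7 )/7 , sqrt ( 6 ) /6,sqrt ( 5)/5,  sqrt(5 ) /5  ,  sqrt (6 ), sqrt( 7 ),  sqrt( 10 ),sqrt ( 13 ),sqrt( 17)  ,  sqrt(19 ),  56.75]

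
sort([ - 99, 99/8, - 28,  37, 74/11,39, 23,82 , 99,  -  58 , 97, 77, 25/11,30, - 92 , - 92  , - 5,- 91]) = [ - 99,- 92,-92,-91,  -  58, - 28,- 5, 25/11, 74/11, 99/8, 23,  30, 37, 39  ,  77,82, 97,99] 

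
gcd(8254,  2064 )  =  2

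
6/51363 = 2/17121 = 0.00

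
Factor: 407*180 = 73260 = 2^2*3^2*5^1*11^1*37^1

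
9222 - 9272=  - 50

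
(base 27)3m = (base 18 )5d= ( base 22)4f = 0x67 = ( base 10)103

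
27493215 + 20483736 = 47976951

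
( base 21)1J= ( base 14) 2C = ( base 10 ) 40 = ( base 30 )1A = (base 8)50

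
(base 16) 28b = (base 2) 1010001011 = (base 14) 347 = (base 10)651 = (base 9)803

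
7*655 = 4585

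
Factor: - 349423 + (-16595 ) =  - 2^1*3^1 * 53^1*1151^1 = - 366018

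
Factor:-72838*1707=-2^1*3^1*79^1*461^1 * 569^1 = - 124334466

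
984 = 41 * 24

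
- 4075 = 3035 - 7110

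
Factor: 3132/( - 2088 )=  - 3/2 = - 2^( - 1 )*3^1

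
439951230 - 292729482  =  147221748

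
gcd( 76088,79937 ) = 1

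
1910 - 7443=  - 5533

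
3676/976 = 3  +  187/244 = 3.77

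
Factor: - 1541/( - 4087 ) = 23^1*61^(-1 ) = 23/61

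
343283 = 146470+196813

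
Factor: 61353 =3^2*17^1 *401^1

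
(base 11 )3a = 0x2b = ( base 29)1E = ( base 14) 31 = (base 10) 43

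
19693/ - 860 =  - 19693/860 = - 22.90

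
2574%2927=2574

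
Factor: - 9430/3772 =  - 2^(  -  1)*5^1 = -5/2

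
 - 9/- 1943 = 9/1943 = 0.00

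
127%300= 127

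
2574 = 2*1287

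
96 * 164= 15744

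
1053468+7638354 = 8691822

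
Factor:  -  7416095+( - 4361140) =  - 3^1*5^1*769^1*1021^1 = - 11777235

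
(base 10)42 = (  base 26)1g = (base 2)101010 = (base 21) 20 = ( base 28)1e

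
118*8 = 944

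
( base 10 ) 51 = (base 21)29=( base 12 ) 43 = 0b110011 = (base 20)2B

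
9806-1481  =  8325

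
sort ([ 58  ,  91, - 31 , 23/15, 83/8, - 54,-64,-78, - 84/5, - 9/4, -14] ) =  [- 78, - 64 ,-54,  -  31, - 84/5, - 14, -9/4,23/15, 83/8,  58, 91]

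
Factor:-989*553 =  - 7^1*23^1* 43^1*79^1 = -546917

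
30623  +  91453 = 122076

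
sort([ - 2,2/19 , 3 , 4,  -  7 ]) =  [ - 7, - 2 , 2/19 , 3, 4] 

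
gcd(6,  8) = 2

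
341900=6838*50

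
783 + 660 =1443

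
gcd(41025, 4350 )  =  75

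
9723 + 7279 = 17002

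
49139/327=150 +89/327 = 150.27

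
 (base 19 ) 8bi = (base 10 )3115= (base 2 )110000101011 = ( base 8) 6053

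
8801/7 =1257+2/7 =1257.29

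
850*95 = 80750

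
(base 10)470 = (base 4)13112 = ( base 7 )1241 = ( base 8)726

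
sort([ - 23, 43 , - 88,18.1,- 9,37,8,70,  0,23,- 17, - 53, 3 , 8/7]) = [  -  88, - 53, - 23 , - 17, - 9,0,8/7,3, 8,18.1,23,  37 , 43,70] 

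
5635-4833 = 802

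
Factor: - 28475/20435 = - 85/61= - 5^1 * 17^1*61^( - 1) 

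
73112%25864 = 21384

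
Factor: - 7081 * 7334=-51932054=- 2^1*19^1*73^1 * 97^1*193^1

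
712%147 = 124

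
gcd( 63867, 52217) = 1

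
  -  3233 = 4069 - 7302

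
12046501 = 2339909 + 9706592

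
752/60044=188/15011  =  0.01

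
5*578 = 2890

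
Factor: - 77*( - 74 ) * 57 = 324786 = 2^1*3^1*7^1*11^1*19^1 * 37^1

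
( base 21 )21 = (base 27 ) 1G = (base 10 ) 43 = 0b101011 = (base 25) 1I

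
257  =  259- 2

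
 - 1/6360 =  - 1/6360 = - 0.00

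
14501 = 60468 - 45967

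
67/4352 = 67/4352 = 0.02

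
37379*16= 598064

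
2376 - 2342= 34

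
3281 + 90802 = 94083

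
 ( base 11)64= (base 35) 20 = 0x46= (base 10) 70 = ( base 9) 77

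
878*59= 51802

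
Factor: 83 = 83^1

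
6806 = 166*41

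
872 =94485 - 93613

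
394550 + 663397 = 1057947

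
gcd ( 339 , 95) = 1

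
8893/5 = 8893/5 = 1778.60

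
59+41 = 100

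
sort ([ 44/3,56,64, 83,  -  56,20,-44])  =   [ - 56, - 44,44/3, 20,56, 64, 83] 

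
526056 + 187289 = 713345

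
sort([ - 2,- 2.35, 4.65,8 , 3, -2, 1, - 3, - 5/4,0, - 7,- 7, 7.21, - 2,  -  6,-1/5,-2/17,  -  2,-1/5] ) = [ - 7, - 7,  -  6, -3, - 2.35,- 2 , - 2, - 2, - 2, - 5/4,-1/5, - 1/5, - 2/17, 0, 1,  3 , 4.65, 7.21, 8]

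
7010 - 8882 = -1872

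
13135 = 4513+8622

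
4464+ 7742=12206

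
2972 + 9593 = 12565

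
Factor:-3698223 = -3^1*389^1* 3169^1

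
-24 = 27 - 51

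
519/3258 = 173/1086 = 0.16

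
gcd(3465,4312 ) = 77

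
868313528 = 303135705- - 565177823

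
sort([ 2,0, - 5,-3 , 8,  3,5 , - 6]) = [ - 6 ,  -  5, - 3, 0,2,3 , 5,  8] 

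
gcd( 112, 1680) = 112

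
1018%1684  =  1018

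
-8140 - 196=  - 8336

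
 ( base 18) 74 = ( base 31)46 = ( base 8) 202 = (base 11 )109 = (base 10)130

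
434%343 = 91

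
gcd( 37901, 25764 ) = 1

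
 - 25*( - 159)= 3975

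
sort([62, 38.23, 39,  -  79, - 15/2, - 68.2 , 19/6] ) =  [ - 79, -68.2,-15/2, 19/6,  38.23,39,62] 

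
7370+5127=12497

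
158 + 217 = 375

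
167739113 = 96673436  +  71065677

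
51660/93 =17220/31 = 555.48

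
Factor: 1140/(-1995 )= - 4/7 = - 2^2*7^( - 1)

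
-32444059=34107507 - 66551566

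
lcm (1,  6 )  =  6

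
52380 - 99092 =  -46712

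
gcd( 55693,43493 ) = 61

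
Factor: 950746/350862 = 3^( - 1 ) * 61^1*7793^1*58477^( - 1 ) = 475373/175431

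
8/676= 2/169 = 0.01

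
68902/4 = 17225+1/2  =  17225.50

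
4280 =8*535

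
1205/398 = 3 + 11/398 = 3.03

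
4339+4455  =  8794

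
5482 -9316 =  - 3834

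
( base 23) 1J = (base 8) 52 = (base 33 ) 19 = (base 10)42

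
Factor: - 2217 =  - 3^1*739^1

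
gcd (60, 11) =1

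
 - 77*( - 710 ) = 54670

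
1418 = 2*709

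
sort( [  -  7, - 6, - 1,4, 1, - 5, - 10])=[ - 10,  -  7,- 6, - 5, - 1,1,4]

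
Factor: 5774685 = 3^1*5^1*7^1* 43^1*1279^1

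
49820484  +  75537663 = 125358147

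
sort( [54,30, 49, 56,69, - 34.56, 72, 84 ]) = [ - 34.56,30, 49,54,56, 69, 72, 84] 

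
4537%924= 841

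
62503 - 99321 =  - 36818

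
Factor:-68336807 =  - 7^1* 11^2*80681^1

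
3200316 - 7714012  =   - 4513696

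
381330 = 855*446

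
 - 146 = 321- 467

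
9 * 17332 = 155988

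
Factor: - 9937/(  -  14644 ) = 2^ ( -2 )*7^( - 1 ) *19^1 = 19/28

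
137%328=137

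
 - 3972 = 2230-6202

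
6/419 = 6/419 = 0.01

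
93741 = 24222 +69519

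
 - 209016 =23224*( - 9)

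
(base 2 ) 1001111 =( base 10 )79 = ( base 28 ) 2N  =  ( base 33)2D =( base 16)4F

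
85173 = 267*319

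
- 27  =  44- 71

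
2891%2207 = 684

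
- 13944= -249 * 56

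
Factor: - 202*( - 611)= 123422  =  2^1*13^1*47^1 * 101^1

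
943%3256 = 943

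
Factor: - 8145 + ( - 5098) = -17^1*19^1*41^1 = - 13243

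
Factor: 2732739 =3^1 * 61^1*109^1*137^1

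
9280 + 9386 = 18666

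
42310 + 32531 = 74841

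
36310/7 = 5187 + 1/7= 5187.14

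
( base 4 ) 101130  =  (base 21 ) 2b3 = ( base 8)2134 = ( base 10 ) 1116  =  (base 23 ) 22C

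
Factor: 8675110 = 2^1*5^1*867511^1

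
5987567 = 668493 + 5319074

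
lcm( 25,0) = 0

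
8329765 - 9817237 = - 1487472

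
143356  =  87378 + 55978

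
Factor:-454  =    -  2^1*227^1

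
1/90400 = 1/90400 = 0.00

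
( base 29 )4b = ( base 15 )87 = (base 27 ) 4J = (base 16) 7f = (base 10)127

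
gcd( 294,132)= 6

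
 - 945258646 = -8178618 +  - 937080028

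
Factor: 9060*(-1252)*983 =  - 11150286960 = -2^4*3^1*5^1*151^1*313^1*983^1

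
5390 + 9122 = 14512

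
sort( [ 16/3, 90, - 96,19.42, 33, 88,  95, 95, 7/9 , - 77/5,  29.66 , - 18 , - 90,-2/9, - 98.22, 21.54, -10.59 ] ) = [ - 98.22,- 96, - 90 , - 18, - 77/5, - 10.59, - 2/9,  7/9, 16/3, 19.42,21.54, 29.66, 33, 88, 90, 95, 95 ]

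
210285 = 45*4673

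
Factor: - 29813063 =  - 7^1*1291^1*3299^1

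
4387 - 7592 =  - 3205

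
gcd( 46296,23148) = 23148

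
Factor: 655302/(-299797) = -2^1*3^1*149^1*409^(  -  1) = - 894/409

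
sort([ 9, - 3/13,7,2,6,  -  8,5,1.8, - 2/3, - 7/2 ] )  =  [- 8, - 7/2,  -  2/3, -3/13,1.8, 2, 5,6,7,9]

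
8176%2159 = 1699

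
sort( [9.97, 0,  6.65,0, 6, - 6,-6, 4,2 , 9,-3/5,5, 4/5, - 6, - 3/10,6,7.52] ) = [  -  6,-6, - 6, - 3/5,- 3/10, 0, 0,  4/5, 2  ,  4, 5, 6,6, 6.65,  7.52,9, 9.97]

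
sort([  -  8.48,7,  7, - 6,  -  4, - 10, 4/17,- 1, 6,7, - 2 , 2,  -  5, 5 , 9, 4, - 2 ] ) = [ - 10,-8.48, - 6,-5, -4, - 2, - 2, - 1,  4/17, 2,4  ,  5 , 6, 7, 7,7, 9] 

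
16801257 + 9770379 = 26571636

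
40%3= 1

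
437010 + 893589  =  1330599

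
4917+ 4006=8923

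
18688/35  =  533 + 33/35 = 533.94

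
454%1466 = 454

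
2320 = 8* 290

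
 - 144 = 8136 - 8280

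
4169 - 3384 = 785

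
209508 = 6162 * 34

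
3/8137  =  3/8137  =  0.00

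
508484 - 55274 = 453210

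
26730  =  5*5346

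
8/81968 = 1/10246  =  0.00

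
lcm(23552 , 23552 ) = 23552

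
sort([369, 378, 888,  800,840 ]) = [ 369, 378,  800, 840,888 ]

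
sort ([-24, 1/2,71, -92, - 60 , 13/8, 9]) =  [  -  92,-60, -24,1/2, 13/8,9, 71] 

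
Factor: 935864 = 2^3*19^1*47^1*131^1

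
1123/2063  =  1123/2063 =0.54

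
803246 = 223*3602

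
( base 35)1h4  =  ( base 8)3440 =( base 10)1824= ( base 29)24Q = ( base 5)24244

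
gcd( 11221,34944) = 7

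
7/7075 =7/7075  =  0.00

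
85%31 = 23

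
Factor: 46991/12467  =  7^2*13^( - 1) = 49/13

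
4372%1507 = 1358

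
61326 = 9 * 6814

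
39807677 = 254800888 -214993211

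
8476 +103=8579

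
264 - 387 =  - 123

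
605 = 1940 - 1335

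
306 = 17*18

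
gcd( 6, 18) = 6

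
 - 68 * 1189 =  - 80852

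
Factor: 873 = 3^2*97^1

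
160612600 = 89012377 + 71600223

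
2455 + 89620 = 92075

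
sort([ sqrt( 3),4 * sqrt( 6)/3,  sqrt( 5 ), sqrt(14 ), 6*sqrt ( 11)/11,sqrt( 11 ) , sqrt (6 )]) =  [sqrt ( 3),6*sqrt (11) /11, sqrt( 5),  sqrt(6) , 4*sqrt( 6 )/3,sqrt( 11 ),sqrt ( 14)] 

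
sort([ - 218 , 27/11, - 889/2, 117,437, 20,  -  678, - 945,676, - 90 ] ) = [ - 945, - 678, - 889/2, - 218, - 90, 27/11, 20,  117, 437, 676] 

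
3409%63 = 7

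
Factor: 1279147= 829^1*1543^1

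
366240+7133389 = 7499629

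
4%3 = 1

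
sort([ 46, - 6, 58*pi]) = [ - 6, 46,58*pi] 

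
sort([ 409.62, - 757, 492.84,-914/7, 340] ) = [ - 757, - 914/7, 340,409.62, 492.84 ]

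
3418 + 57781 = 61199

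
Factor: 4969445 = 5^1*13^2*5881^1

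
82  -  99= - 17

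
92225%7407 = 3341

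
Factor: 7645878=2^1 * 3^2*424771^1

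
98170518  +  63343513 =161514031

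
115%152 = 115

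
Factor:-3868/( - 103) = 2^2*103^( - 1)*967^1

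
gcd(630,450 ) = 90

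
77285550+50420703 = 127706253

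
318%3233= 318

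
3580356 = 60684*59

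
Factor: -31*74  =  -2^1 * 31^1*37^1= - 2294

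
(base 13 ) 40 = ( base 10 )52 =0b110100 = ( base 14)3A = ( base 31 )1L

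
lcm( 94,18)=846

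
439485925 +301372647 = 740858572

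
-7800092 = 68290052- 76090144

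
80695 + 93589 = 174284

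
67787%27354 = 13079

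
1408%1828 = 1408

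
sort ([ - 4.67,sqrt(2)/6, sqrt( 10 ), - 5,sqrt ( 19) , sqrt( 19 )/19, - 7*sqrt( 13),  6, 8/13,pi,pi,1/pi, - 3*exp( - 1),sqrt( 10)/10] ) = [ - 7*sqrt( 13),- 5, - 4.67, - 3*exp ( - 1), sqrt( 19 ) /19, sqrt( 2) /6,sqrt( 10)/10,1/pi,  8/13,pi,pi, sqrt( 10) , sqrt(19),6 ] 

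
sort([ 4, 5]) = [ 4,5]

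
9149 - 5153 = 3996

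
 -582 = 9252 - 9834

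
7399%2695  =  2009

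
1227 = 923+304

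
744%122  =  12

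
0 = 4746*0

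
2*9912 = 19824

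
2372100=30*79070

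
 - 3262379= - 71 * 45949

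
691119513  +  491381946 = 1182501459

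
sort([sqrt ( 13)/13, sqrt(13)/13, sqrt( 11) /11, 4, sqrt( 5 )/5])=[ sqrt(13 ) /13 , sqrt( 13 )/13, sqrt( 11 )/11,  sqrt (5) /5, 4 ]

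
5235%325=35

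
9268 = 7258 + 2010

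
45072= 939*48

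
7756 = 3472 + 4284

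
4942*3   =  14826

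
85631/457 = 85631/457 = 187.38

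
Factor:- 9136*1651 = - 2^4*13^1*127^1*571^1 = - 15083536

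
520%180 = 160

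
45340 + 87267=132607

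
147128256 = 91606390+55521866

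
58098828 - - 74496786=132595614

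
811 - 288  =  523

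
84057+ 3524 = 87581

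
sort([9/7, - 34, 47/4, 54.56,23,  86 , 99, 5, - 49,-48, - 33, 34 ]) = [ - 49, - 48,-34,-33, 9/7, 5,47/4, 23, 34, 54.56, 86,99]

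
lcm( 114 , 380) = 1140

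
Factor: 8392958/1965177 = 2^1*3^(-2)*7^1*67^( - 1)*487^1*1231^1 *3259^(  -  1 ) 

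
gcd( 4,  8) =4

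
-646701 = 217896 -864597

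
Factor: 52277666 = 2^1*7^1*23^1*179^1*907^1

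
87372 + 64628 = 152000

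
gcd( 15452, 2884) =4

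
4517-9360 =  - 4843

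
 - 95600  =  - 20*4780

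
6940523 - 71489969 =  - 64549446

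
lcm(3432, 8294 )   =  99528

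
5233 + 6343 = 11576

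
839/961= 839/961 = 0.87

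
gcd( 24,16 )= 8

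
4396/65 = 67 + 41/65 = 67.63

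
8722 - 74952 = - 66230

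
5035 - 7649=  -  2614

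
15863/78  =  203 + 29/78   =  203.37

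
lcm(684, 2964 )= 8892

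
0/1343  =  0  =  0.00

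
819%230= 129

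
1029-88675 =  - 87646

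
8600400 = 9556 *900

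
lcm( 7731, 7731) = 7731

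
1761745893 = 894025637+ 867720256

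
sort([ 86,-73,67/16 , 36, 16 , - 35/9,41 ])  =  [ - 73, - 35/9,67/16,16,36, 41,86] 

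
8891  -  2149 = 6742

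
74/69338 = 1/937=0.00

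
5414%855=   284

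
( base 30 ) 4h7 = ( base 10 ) 4117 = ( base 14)1701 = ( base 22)8B3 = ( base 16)1015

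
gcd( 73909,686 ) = 1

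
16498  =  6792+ 9706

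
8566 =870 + 7696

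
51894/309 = 167 + 97/103 = 167.94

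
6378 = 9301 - 2923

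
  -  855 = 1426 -2281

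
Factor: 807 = 3^1*269^1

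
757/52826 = 757/52826 = 0.01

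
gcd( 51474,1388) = 2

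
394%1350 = 394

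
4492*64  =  287488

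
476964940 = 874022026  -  397057086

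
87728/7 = 12532 + 4/7= 12532.57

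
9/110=9/110 = 0.08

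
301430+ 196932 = 498362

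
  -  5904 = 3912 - 9816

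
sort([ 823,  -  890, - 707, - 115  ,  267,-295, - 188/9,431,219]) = [-890, - 707, - 295, - 115,  -  188/9 , 219, 267,431,823]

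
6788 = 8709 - 1921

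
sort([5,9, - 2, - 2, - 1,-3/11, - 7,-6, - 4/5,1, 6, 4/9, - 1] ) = [ - 7,-6, - 2,-2, - 1,-1, - 4/5, - 3/11,4/9, 1,5,6, 9] 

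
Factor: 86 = 2^1*43^1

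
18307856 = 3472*5273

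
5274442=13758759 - 8484317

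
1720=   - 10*(  -  172) 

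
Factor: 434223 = 3^2*48247^1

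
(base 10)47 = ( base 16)2F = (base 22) 23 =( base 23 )21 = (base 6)115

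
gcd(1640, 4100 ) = 820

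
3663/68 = 3663/68 = 53.87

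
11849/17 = 697 = 697.00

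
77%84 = 77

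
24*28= 672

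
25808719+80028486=105837205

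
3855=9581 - 5726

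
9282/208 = 357/8 = 44.62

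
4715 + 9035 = 13750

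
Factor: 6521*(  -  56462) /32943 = -368188702/32943=-2^1*3^(-1 )*7^1*37^1*79^ ( - 1 )* 109^1 * 139^( - 1) * 6521^1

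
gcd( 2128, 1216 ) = 304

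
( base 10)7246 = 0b1110001001110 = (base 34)694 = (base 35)5w1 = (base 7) 30061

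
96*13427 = 1288992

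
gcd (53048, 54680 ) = 8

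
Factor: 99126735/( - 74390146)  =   - 2^( - 1)*3^1 * 5^1*1447^1*4567^1*4643^(-1 )*8011^( - 1) 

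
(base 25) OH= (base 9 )755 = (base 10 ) 617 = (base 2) 1001101001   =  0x269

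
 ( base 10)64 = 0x40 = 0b1000000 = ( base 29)26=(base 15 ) 44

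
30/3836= 15/1918 =0.01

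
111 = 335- 224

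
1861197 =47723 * 39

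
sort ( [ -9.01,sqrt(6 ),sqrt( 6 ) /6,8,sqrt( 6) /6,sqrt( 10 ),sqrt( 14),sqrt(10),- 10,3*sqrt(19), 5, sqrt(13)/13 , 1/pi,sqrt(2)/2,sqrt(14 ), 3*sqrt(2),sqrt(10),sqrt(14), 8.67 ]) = [ - 10, - 9.01,  sqrt(13)/13,1/pi, sqrt( 6) /6,sqrt(6)/6 , sqrt(2 )/2, sqrt (6 ),sqrt (10), sqrt(10), sqrt( 10 ),sqrt(  14),sqrt(14),  sqrt(14) , 3*sqrt( 2), 5, 8, 8.67,3*sqrt (19) ] 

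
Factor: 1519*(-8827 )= - 7^3*13^1*31^1*97^1 = - 13408213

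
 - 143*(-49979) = 7146997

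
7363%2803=1757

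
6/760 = 3/380 = 0.01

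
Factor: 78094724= 2^2*19523681^1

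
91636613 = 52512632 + 39123981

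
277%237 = 40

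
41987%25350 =16637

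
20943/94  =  222 + 75/94= 222.80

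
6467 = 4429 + 2038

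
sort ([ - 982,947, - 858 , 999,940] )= [ - 982,  -  858, 940, 947,999 ]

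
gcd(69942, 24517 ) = 1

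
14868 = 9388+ 5480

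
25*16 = 400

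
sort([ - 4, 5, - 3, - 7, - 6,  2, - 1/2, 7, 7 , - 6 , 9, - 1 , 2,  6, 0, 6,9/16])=[ - 7, - 6, - 6 , - 4,  -  3 ,  -  1, - 1/2, 0 , 9/16, 2,2,5,6, 6,7,7, 9 ]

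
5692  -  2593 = 3099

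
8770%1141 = 783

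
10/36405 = 2/7281 = 0.00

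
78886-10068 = 68818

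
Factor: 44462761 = 7^1*193^1*32911^1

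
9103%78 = 55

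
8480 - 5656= 2824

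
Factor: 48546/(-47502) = -93/91= -  3^1*7^ (-1)*13^(- 1) * 31^1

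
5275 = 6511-1236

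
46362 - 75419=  - 29057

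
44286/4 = 22143/2 = 11071.50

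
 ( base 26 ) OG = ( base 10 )640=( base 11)532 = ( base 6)2544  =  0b1010000000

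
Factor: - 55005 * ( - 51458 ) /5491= 148970910/289 =2^1 * 3^1 * 5^1 * 11^1 * 17^(-2) * 193^1 * 2339^1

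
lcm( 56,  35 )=280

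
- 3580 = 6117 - 9697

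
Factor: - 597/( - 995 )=3/5=3^1 * 5^( - 1 )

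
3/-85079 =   -  1 + 85076/85079=-0.00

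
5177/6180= 5177/6180 =0.84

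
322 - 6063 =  -5741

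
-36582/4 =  - 18291/2=- 9145.50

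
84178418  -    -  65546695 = 149725113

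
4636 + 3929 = 8565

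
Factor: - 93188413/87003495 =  -3^ ( - 2)  *  5^(-1)*257^( - 1)*1151^1*7523^(-1 )*80963^1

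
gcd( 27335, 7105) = 35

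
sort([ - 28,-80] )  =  [- 80, - 28]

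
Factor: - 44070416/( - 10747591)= 2^4*13^1 * 193^( - 1)*233^( - 1)*239^( - 1 ) * 211877^1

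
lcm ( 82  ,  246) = 246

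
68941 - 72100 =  - 3159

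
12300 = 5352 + 6948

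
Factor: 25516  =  2^2*6379^1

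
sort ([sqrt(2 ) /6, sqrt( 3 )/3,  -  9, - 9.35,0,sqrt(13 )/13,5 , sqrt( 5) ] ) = [  -  9.35,-9,0,sqrt ( 2) /6, sqrt( 13 )/13,sqrt( 3)/3, sqrt(5 ), 5]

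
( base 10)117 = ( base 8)165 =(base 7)225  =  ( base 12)99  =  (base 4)1311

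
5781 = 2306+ 3475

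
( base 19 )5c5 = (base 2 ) 11111110110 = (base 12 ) 121a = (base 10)2038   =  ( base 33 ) 1SP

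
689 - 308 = 381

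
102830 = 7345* 14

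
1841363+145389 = 1986752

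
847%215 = 202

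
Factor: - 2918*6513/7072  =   - 730959/272 = - 2^( - 4) *3^1*17^( - 1)*167^1*1459^1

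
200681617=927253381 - 726571764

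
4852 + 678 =5530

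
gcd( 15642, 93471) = 3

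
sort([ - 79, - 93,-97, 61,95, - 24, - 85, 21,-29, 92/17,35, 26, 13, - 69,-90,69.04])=[ - 97 , - 93, - 90, - 85,- 79, - 69, - 29,- 24,  92/17 , 13,21, 26, 35, 61, 69.04, 95 ] 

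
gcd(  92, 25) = 1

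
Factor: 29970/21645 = 18/13 = 2^1*3^2*13^( - 1)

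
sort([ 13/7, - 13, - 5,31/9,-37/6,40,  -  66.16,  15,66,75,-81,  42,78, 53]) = [ - 81,-66.16, - 13,-37/6, - 5,13/7, 31/9,15, 40,42, 53,66,  75,78 ] 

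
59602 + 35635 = 95237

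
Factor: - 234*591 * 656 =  - 90720864 =- 2^5*3^3*13^1*41^1 * 197^1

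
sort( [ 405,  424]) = [ 405 , 424]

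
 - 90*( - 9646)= 868140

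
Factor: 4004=2^2*7^1*11^1*13^1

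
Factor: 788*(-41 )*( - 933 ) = 30143364 = 2^2*3^1*41^1*197^1*311^1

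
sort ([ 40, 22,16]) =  [16,22, 40]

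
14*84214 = 1178996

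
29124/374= 77 + 163/187 = 77.87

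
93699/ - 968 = -97 + 197/968  =  - 96.80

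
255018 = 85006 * 3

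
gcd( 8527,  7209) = 1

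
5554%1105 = 29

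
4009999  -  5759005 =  - 1749006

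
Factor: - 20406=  - 2^1*3^1 *19^1 *179^1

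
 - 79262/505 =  -157 + 23/505= -156.95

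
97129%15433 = 4531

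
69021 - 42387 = 26634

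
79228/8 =19807/2 = 9903.50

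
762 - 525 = 237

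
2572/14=183 + 5/7  =  183.71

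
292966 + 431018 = 723984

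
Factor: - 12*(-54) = 648 = 2^3*3^4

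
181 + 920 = 1101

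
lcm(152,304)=304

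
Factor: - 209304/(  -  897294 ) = 108/463 = 2^2*3^3*463^(  -  1 ) 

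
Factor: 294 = 2^1 * 3^1*7^2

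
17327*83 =1438141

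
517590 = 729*710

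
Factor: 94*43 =2^1*43^1 *47^1 = 4042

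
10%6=4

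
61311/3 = 20437 = 20437.00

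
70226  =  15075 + 55151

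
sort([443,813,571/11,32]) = [ 32, 571/11  ,  443, 813]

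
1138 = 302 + 836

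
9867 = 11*897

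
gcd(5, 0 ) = 5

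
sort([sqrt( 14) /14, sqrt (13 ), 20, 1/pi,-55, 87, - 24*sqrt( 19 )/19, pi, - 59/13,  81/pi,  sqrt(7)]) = [ - 55,-24*sqrt(19 )/19, -59/13, sqrt(14 ) /14,  1/pi,sqrt( 7),pi, sqrt( 13 ) , 20,81/pi , 87 ] 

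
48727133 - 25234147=23492986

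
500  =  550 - 50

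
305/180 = 61/36 = 1.69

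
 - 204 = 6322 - 6526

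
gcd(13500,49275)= 675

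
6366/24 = 265 + 1/4 = 265.25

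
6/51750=1/8625 = 0.00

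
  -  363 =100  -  463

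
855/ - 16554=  - 1+5233/5518 = - 0.05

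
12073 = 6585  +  5488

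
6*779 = 4674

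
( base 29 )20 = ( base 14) 42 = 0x3A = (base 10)58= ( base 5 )213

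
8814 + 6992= 15806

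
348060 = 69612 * 5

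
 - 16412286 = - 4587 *3578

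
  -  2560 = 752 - 3312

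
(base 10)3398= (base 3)11122212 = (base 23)69H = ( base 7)12623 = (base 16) D46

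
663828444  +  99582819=763411263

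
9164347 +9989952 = 19154299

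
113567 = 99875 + 13692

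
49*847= 41503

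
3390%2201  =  1189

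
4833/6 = 805 + 1/2 = 805.50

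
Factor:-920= - 2^3*5^1*23^1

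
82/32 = 2+9/16 = 2.56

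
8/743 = 8/743= 0.01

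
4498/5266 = 2249/2633 = 0.85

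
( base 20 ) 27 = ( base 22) 23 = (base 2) 101111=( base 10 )47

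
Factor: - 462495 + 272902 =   -  189593^1=- 189593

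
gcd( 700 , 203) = 7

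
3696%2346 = 1350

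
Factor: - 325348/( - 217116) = 499/333 = 3^ ( - 2)*37^(  -  1 )*499^1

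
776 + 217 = 993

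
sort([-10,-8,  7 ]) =[ - 10,-8, 7]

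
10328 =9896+432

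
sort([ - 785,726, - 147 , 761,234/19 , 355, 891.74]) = [ - 785 , - 147,234/19,355,726, 761,891.74 ] 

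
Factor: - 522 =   -  2^1*3^2 * 29^1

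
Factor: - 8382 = - 2^1 * 3^1 * 11^1* 127^1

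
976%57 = 7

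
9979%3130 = 589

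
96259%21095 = 11879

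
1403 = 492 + 911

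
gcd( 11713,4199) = 221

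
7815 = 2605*3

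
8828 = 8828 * 1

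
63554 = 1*63554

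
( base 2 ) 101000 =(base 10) 40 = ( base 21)1j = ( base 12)34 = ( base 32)18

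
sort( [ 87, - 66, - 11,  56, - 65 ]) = [ - 66, - 65, - 11, 56,87 ]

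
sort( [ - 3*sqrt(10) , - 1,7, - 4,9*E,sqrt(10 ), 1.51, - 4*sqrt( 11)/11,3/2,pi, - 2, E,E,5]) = [-3*sqrt (10),  -  4, - 2 , -4* sqrt(11 ) /11, - 1,3/2,1.51, E , E,pi, sqrt(10), 5,7,  9*E ] 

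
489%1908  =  489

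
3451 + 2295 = 5746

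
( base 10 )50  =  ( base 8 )62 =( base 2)110010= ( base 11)46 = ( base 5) 200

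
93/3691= 93/3691=0.03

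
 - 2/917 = - 1 + 915/917 = - 0.00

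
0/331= 0 = 0.00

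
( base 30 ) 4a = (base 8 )202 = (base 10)130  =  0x82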